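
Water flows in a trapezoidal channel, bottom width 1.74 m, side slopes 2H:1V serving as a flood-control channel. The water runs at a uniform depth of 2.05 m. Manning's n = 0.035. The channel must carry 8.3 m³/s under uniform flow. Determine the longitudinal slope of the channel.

With bottom width b = 1.74 m and side slope z = 2: A = (b + zy)y = (1.74 + 2×2.05)×2.05 = 11.97 m²; P = b + 2y√(1+z²) = 1.74 + 2×2.05×2.236 = 10.91 m.
Hydraulic radius R = A/P = 11.97/10.91 = 1.098 m.
From Manning's equation, S = [nQ / (1 A R^(2/3))]² = [0.035 × 8.3 / (1 × 11.97 × 1.098^(2/3))]² = 0.00052.

S = 0.00052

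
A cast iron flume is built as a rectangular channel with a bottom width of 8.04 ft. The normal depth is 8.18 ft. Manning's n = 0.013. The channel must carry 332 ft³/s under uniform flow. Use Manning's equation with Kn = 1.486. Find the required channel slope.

Flow area A = b·y = 8.04 × 8.18 = 65.77 ft². Wetted perimeter P = b + 2y = 8.04 + 2×8.18 = 24.4 ft.
Hydraulic radius R = A/P = 65.77/24.4 = 2.695 ft.
From Manning's equation, S = [nQ / (1.486 A R^(2/3))]² = [0.013 × 332 / (1.486 × 65.77 × 2.695^(2/3))]² = 0.00052.

S = 0.00052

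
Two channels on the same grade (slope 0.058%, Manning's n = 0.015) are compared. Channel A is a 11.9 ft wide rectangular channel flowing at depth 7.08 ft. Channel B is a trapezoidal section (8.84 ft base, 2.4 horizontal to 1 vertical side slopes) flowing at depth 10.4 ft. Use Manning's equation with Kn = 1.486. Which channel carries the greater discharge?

Channel A: Flow area A = b·y = 11.9 × 7.08 = 84.25 ft². Wetted perimeter P = b + 2y = 11.9 + 2×7.08 = 26.06 ft. Hydraulic radius R = A/P = 84.25/26.06 = 3.233 ft. Q_A = (1.486/0.015)·84.25·3.233^(2/3)·√0.00058 = 439.5 ft³/s.
Channel B: With bottom width b = 8.84 ft and side slope z = 2.4: A = (b + zy)y = (8.84 + 2.4×10.4)×10.4 = 351.5 ft²; P = b + 2y√(1+z²) = 8.84 + 2×10.4×2.6 = 62.92 ft. Hydraulic radius R = A/P = 351.5/62.92 = 5.587 ft. Q_B = (1.486/0.015)·351.5·5.587^(2/3)·√0.00058 = 2641 ft³/s.
Q_A = 439.5 ft³/s vs Q_B = 2641 ft³/s, so channel B carries more.

channel B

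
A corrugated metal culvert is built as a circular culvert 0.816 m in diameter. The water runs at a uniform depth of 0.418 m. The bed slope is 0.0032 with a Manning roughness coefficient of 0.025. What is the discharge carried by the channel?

Q = 0.214 m³/s

For a circular section of diameter D = 0.816 m at depth y = 0.418 m, the central angle is θ = 2 arccos(1 − 2y/D) = 3.191 rad. Then A = (D²/8)(θ − sin θ) = 0.2696 m² and P = Dθ/2 = 1.302 m.
Hydraulic radius R = A/P = 0.2696/1.302 = 0.2071 m.
Manning's equation: Q = (1/n) A R^(2/3) S^(1/2) = (1/0.025) × 0.2696 × 0.2071^(2/3) × 0.0032^(1/2) = 0.214 m³/s.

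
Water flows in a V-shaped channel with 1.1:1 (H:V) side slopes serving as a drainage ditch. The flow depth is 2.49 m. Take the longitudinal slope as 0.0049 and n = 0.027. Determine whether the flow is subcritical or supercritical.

For a triangular section with side slope z = 1.1: A = zy² = 1.1×2.49² = 6.82 m²; P = 2y√(1+z²) = 2×2.49×1.487 = 7.403 m.
Hydraulic radius R = A/P = 6.82/7.403 = 0.9212 m.
V = (1/n) R^(2/3) √S = (1/0.027) × 0.9212^(2/3) × √0.0049 = 2.455 m/s. Hydraulic depth D_h = A/T = 6.82/5.478 = 1.245 m.
Froude number Fr = V/√(g·D_h) = 2.455/√(9.81×1.245) = 0.702, which is less than 1, so the flow is subcritical.

subcritical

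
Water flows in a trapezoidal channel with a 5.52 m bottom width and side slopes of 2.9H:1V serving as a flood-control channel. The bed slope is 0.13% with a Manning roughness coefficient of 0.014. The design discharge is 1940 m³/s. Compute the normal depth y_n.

Manning's equation rearranged: A R^(2/3) = nQ / (1·√S) = 0.014 × 1940 / (√0.0013) = 753.3.
Trying y = 7.05 m: A R^(2/3) = 442.1 — short.
Trying y = 10 m: A R^(2/3) = 1031 — over.
Trying y = 8.79 m: A R^(2/3) = 752.3 — close enough.

y_n = 8.79 m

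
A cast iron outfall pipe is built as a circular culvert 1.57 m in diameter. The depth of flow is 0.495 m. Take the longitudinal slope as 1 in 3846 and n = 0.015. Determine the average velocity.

For a circular section of diameter D = 1.57 m at depth y = 0.495 m, the central angle is θ = 2 arccos(1 − 2y/D) = 2.385 rad. Then A = (D²/8)(θ − sin θ) = 0.5232 m² and P = Dθ/2 = 1.872 m.
Hydraulic radius R = A/P = 0.5232/1.872 = 0.2795 m.
From Manning's equation, V = (1/n) R^(2/3) S^(1/2) = (1/0.015) × 0.2795^(2/3) × 0.00026^(1/2) = 0.46 m/s.

V = 0.46 m/s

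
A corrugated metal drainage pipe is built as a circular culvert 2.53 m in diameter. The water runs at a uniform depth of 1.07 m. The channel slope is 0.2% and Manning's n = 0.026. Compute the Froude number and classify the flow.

subcritical

For a circular section of diameter D = 2.53 m at depth y = 1.07 m, the central angle is θ = 2 arccos(1 − 2y/D) = 2.832 rad. Then A = (D²/8)(θ − sin θ) = 2.022 m² and P = Dθ/2 = 3.583 m.
Hydraulic radius R = A/P = 2.022/3.583 = 0.5645 m.
V = (1/n) R^(2/3) √S = (1/0.026) × 0.5645^(2/3) × √0.002 = 1.175 m/s. Hydraulic depth D_h = A/T = 2.022/2.5 = 0.809 m.
Froude number Fr = V/√(g·D_h) = 1.175/√(9.81×0.809) = 0.417, which is less than 1, so the flow is subcritical.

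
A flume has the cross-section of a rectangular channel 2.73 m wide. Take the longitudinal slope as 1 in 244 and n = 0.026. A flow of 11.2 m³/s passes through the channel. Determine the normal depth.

y_n = 1.93 m

Manning's equation rearranged: A R^(2/3) = nQ / (1·√S) = 0.026 × 11.2 / (√0.004098) = 4.549.
Trying y = 2.24 m: A R^(2/3) = 5.479 — high.
Trying y = 1.36 m: A R^(2/3) = 2.875 — low.
Trying y = 1.93 m: A R^(2/3) = 4.539 — matches.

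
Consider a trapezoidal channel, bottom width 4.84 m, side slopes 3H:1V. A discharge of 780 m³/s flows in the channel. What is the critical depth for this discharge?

y_c = 5.98 m

At critical depth, Q² T / (g A³) = 1, i.e. A³/T = Q²/g = 780²/9.81 = 62020.
At y = 6.54 m: A³/T = 92870 — high.
At y = 4.41 m: A³/T = 16170 — low.
At y = 5.98 m: A³/T = 62080 — ≈ 62020.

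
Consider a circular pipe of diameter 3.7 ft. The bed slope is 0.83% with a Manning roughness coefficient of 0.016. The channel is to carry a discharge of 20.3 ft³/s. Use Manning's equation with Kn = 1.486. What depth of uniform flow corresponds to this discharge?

y_n = 1.22 ft

Manning's equation rearranged: A R^(2/3) = nQ / (1.486·√S) = 0.016 × 20.3 / (1.486 × √0.0083) = 2.399.
Trying y = 0.904 ft: A R^(2/3) = 1.336 — short.
Trying y = 1.33 ft: A R^(2/3) = 2.822 — over.
Trying y = 1.22 ft: A R^(2/3) = 2.397 — ≈ 2.399.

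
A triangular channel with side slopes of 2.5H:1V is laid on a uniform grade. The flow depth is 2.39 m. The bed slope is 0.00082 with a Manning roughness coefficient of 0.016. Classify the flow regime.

For a triangular section with side slope z = 2.5: A = zy² = 2.5×2.39² = 14.28 m²; P = 2y√(1+z²) = 2×2.39×2.693 = 12.87 m.
Hydraulic radius R = A/P = 14.28/12.87 = 1.11 m.
V = (1/n) R^(2/3) √S = (1/0.016) × 1.11^(2/3) × √0.00082 = 1.918 m/s. Hydraulic depth D_h = A/T = 14.28/11.95 = 1.195 m.
Froude number Fr = V/√(g·D_h) = 1.918/√(9.81×1.195) = 0.56, which is less than 1, so the flow is subcritical.

subcritical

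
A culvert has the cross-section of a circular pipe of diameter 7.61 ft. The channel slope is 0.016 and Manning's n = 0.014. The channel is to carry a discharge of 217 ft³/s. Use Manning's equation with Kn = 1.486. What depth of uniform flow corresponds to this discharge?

Manning's equation rearranged: A R^(2/3) = nQ / (1.486·√S) = 0.014 × 217 / (1.486 × √0.016) = 16.16.
At y = 1.97 ft: A R^(2/3) = 10.25 — short.
At y = 3.16 ft: A R^(2/3) = 25.19 — over.
At y = 2.49 ft: A R^(2/3) = 16.16 — matches.

y_n = 2.49 ft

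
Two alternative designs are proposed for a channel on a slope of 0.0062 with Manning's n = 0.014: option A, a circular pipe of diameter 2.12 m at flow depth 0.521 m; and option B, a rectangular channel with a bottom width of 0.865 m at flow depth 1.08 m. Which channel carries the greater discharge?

channel B

Channel A: For a circular section of diameter D = 2.12 m at depth y = 0.521 m, the central angle is θ = 2 arccos(1 − 2y/D) = 2.075 rad. Then A = (D²/8)(θ − sin θ) = 0.6736 m² and P = Dθ/2 = 2.199 m. Hydraulic radius R = A/P = 0.6736/2.199 = 0.3063 m. Q_A = (1/0.014)·0.6736·0.3063^(2/3)·√0.0062 = 1.722 m³/s.
Channel B: Flow area A = b·y = 0.865 × 1.08 = 0.9342 m². Wetted perimeter P = b + 2y = 0.865 + 2×1.08 = 3.025 m. Hydraulic radius R = A/P = 0.9342/3.025 = 0.3088 m. Q_B = (1/0.014)·0.9342·0.3088^(2/3)·√0.0062 = 2.401 m³/s.
Q_A = 1.722 m³/s vs Q_B = 2.401 m³/s, so channel B carries more.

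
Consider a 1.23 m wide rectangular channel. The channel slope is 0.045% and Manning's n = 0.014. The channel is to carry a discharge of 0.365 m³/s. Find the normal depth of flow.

y_n = 0.472 m

Manning's equation rearranged: A R^(2/3) = nQ / (1·√S) = 0.014 × 0.365 / (√0.00045) = 0.2409.
Trying y = 0.552 m: A R^(2/3) = 0.2981 — too large.
Trying y = 0.412 m: A R^(2/3) = 0.1993 — too small.
Trying y = 0.472 m: A R^(2/3) = 0.2408 — close enough.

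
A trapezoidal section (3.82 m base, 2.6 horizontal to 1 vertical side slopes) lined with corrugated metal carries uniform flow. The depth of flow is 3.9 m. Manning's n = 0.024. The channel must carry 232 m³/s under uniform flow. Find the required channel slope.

With bottom width b = 3.82 m and side slope z = 2.6: A = (b + zy)y = (3.82 + 2.6×3.9)×3.9 = 54.44 m²; P = b + 2y√(1+z²) = 3.82 + 2×3.9×2.786 = 25.55 m.
Hydraulic radius R = A/P = 54.44/25.55 = 2.131 m.
From Manning's equation, S = [nQ / (1 A R^(2/3))]² = [0.024 × 232 / (1 × 54.44 × 2.131^(2/3))]² = 0.00381.

S = 0.00381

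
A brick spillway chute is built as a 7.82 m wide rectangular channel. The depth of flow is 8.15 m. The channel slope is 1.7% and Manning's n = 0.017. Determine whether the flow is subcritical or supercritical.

Flow area A = b·y = 7.82 × 8.15 = 63.73 m². Wetted perimeter P = b + 2y = 7.82 + 2×8.15 = 24.12 m.
Hydraulic radius R = A/P = 63.73/24.12 = 2.642 m.
V = (1/n) R^(2/3) √S = (1/0.017) × 2.642^(2/3) × √0.017 = 14.66 m/s. Hydraulic depth D_h = A/T = 63.73/7.82 = 8.15 m.
Froude number Fr = V/√(g·D_h) = 14.66/√(9.81×8.15) = 1.64, which is greater than 1, so the flow is supercritical.

supercritical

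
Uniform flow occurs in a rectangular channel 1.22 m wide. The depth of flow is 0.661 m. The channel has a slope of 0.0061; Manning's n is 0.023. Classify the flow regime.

subcritical

Flow area A = b·y = 1.22 × 0.661 = 0.8064 m². Wetted perimeter P = b + 2y = 1.22 + 2×0.661 = 2.542 m.
Hydraulic radius R = A/P = 0.8064/2.542 = 0.3172 m.
V = (1/n) R^(2/3) √S = (1/0.023) × 0.3172^(2/3) × √0.0061 = 1.58 m/s. Hydraulic depth D_h = A/T = 0.8064/1.22 = 0.661 m.
Froude number Fr = V/√(g·D_h) = 1.58/√(9.81×0.661) = 0.62, which is less than 1, so the flow is subcritical.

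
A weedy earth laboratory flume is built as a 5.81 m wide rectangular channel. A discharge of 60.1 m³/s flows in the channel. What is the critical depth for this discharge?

For a rectangular channel, critical depth y_c = (q²/g)^(1/3) where q = Q/b = 60.1/5.81 = 10.34 m²/s.
So y_c = (10.34²/9.81)^(1/3) = 2.22 m.

y_c = 2.22 m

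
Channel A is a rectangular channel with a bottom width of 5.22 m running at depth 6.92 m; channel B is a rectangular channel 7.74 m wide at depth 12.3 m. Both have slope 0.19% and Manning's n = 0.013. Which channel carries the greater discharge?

Channel A: Flow area A = b·y = 5.22 × 6.92 = 36.12 m². Wetted perimeter P = b + 2y = 5.22 + 2×6.92 = 19.06 m. Hydraulic radius R = A/P = 36.12/19.06 = 1.895 m. Q_A = (1/0.013)·36.12·1.895^(2/3)·√0.0019 = 185.5 m³/s.
Channel B: Flow area A = b·y = 7.74 × 12.3 = 95.2 m². Wetted perimeter P = b + 2y = 7.74 + 2×12.3 = 32.34 m. Hydraulic radius R = A/P = 95.2/32.34 = 2.944 m. Q_B = (1/0.013)·95.2·2.944^(2/3)·√0.0019 = 655.7 m³/s.
Q_A = 185.5 m³/s vs Q_B = 655.7 m³/s, so channel B carries more.

channel B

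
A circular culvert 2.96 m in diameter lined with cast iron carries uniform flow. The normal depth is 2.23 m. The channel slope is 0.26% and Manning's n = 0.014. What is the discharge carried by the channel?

Q = 18.8 m³/s

For a circular section of diameter D = 2.96 m at depth y = 2.23 m, the central angle is θ = 2 arccos(1 − 2y/D) = 4.204 rad. Then A = (D²/8)(θ − sin θ) = 5.562 m² and P = Dθ/2 = 6.223 m.
Hydraulic radius R = A/P = 5.562/6.223 = 0.8938 m.
Manning's equation: Q = (1/n) A R^(2/3) S^(1/2) = (1/0.014) × 5.562 × 0.8938^(2/3) × 0.0026^(1/2) = 18.8 m³/s.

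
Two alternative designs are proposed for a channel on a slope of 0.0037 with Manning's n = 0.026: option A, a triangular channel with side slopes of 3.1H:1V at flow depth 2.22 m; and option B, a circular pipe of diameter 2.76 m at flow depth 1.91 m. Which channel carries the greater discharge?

Channel A: For a triangular section with side slope z = 3.1: A = zy² = 3.1×2.22² = 15.28 m²; P = 2y√(1+z²) = 2×2.22×3.257 = 14.46 m. Hydraulic radius R = A/P = 15.28/14.46 = 1.056 m. Q_A = (1/0.026)·15.28·1.056^(2/3)·√0.0037 = 37.07 m³/s.
Channel B: For a circular section of diameter D = 2.76 m at depth y = 1.91 m, the central angle is θ = 2 arccos(1 − 2y/D) = 3.93 rad. Then A = (D²/8)(θ − sin θ) = 4.417 m² and P = Dθ/2 = 5.423 m. Hydraulic radius R = A/P = 4.417/5.423 = 0.8145 m. Q_B = (1/0.026)·4.417·0.8145^(2/3)·√0.0037 = 9.014 m³/s.
Q_A = 37.07 m³/s vs Q_B = 9.014 m³/s, so channel A carries more.

channel A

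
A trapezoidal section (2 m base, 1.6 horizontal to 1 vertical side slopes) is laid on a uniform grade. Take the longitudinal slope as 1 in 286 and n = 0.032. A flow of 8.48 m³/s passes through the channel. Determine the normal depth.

Manning's equation rearranged: A R^(2/3) = nQ / (1·√S) = 0.032 × 8.48 / (√0.003497) = 4.589.
At y = 1.51 m: A R^(2/3) = 6.059 — over.
At y = 1.1 m: A R^(2/3) = 3.174 — short.
At y = 1.32 m: A R^(2/3) = 4.589 — close enough.

y_n = 1.32 m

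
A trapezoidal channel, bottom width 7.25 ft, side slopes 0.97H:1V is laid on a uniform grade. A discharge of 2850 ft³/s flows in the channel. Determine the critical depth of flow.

At critical depth, Q² T / (g A³) = 1, i.e. A³/T = Q²/g = 2850²/32.2 = 252300.
Try y = 8.55 ft: A³/T = 98470 — low.
Try y = 13.1 ft: A³/T = 547100 — high.
Try y = 10.8 ft: A³/T = 248800 — ≈ 252300.

y_c = 10.8 ft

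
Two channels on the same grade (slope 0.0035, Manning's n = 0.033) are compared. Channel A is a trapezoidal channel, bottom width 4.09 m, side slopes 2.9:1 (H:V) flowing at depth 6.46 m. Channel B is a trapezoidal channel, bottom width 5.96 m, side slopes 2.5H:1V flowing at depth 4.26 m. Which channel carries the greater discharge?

Channel A: With bottom width b = 4.09 m and side slope z = 2.9: A = (b + zy)y = (4.09 + 2.9×6.46)×6.46 = 147.4 m²; P = b + 2y√(1+z²) = 4.09 + 2×6.46×3.068 = 43.72 m. Hydraulic radius R = A/P = 147.4/43.72 = 3.372 m. Q_A = (1/0.033)·147.4·3.372^(2/3)·√0.0035 = 594.4 m³/s.
Channel B: With bottom width b = 5.96 m and side slope z = 2.5: A = (b + zy)y = (5.96 + 2.5×4.26)×4.26 = 70.76 m²; P = b + 2y√(1+z²) = 5.96 + 2×4.26×2.693 = 28.9 m. Hydraulic radius R = A/P = 70.76/28.9 = 2.448 m. Q_B = (1/0.033)·70.76·2.448^(2/3)·√0.0035 = 230.4 m³/s.
Q_A = 594.4 m³/s vs Q_B = 230.4 m³/s, so channel A carries more.

channel A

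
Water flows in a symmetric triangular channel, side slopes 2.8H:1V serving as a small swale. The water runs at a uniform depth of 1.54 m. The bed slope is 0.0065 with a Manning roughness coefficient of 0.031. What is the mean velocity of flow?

V = 2.1 m/s

For a triangular section with side slope z = 2.8: A = zy² = 2.8×1.54² = 6.64 m²; P = 2y√(1+z²) = 2×1.54×2.973 = 9.157 m.
Hydraulic radius R = A/P = 6.64/9.157 = 0.7251 m.
From Manning's equation, V = (1/n) R^(2/3) S^(1/2) = (1/0.031) × 0.7251^(2/3) × 0.0065^(1/2) = 2.1 m/s.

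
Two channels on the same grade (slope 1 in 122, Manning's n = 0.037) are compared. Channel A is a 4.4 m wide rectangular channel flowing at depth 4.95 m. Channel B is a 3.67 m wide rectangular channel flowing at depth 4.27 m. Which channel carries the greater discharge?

channel A

Channel A: Flow area A = b·y = 4.4 × 4.95 = 21.78 m². Wetted perimeter P = b + 2y = 4.4 + 2×4.95 = 14.3 m. Hydraulic radius R = A/P = 21.78/14.3 = 1.523 m. Q_A = (1/0.037)·21.78·1.523^(2/3)·√0.008197 = 70.55 m³/s.
Channel B: Flow area A = b·y = 3.67 × 4.27 = 15.67 m². Wetted perimeter P = b + 2y = 3.67 + 2×4.27 = 12.21 m. Hydraulic radius R = A/P = 15.67/12.21 = 1.283 m. Q_B = (1/0.037)·15.67·1.283^(2/3)·√0.008197 = 45.29 m³/s.
Q_A = 70.55 m³/s vs Q_B = 45.29 m³/s, so channel A carries more.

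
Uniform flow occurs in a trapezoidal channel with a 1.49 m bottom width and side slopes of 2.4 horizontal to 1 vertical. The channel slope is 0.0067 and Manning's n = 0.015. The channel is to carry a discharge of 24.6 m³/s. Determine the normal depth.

Manning's equation rearranged: A R^(2/3) = nQ / (1·√S) = 0.015 × 24.6 / (√0.0067) = 4.508.
Try y = 1.08 m: A R^(2/3) = 3.207 — too small.
Try y = 1.6 m: A R^(2/3) = 7.768 — too large.
Try y = 1.26 m: A R^(2/3) = 4.515 — matches.

y_n = 1.26 m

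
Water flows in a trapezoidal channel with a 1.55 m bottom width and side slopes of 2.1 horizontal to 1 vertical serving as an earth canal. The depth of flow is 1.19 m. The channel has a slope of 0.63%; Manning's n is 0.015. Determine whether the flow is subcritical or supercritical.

supercritical

With bottom width b = 1.55 m and side slope z = 2.1: A = (b + zy)y = (1.55 + 2.1×1.19)×1.19 = 4.818 m²; P = b + 2y√(1+z²) = 1.55 + 2×1.19×2.326 = 7.086 m.
Hydraulic radius R = A/P = 4.818/7.086 = 0.68 m.
V = (1/n) R^(2/3) √S = (1/0.015) × 0.68^(2/3) × √0.0063 = 4.092 m/s. Hydraulic depth D_h = A/T = 4.818/6.548 = 0.7358 m.
Froude number Fr = V/√(g·D_h) = 4.092/√(9.81×0.7358) = 1.52, which is greater than 1, so the flow is supercritical.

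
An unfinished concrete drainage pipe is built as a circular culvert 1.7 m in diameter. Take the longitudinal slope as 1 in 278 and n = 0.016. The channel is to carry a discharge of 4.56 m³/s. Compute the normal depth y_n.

Manning's equation rearranged: A R^(2/3) = nQ / (1·√S) = 0.016 × 4.56 / (√0.003597) = 1.216.
Trying y = 1.09 m: A R^(2/3) = 0.9516 — too small.
Trying y = 1.58 m: A R^(2/3) = 1.379 — too large.
Trying y = 1.32 m: A R^(2/3) = 1.216 — matches.

y_n = 1.32 m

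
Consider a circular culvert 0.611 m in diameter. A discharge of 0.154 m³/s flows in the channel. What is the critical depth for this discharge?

y_c = 0.251 m

At critical depth, Q² T / (g A³) = 1, i.e. A³/T = Q²/g = 0.154²/9.81 = 0.002418.
At y = 0.308 m: A³/T = 0.00532 — high.
At y = 0.175 m: A³/T = 0.0006041 — low.
At y = 0.251 m: A³/T = 0.002431 — matches.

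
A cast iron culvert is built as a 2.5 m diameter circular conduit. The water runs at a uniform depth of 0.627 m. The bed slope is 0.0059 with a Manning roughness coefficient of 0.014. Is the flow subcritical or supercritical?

supercritical

For a circular section of diameter D = 2.5 m at depth y = 0.627 m, the central angle is θ = 2 arccos(1 − 2y/D) = 2.098 rad. Then A = (D²/8)(θ − sin θ) = 0.964 m² and P = Dθ/2 = 2.623 m.
Hydraulic radius R = A/P = 0.964/2.623 = 0.3676 m.
V = (1/n) R^(2/3) √S = (1/0.014) × 0.3676^(2/3) × √0.0059 = 2.815 m/s. Hydraulic depth D_h = A/T = 0.964/2.167 = 0.4448 m.
Froude number Fr = V/√(g·D_h) = 2.815/√(9.81×0.4448) = 1.35, which is greater than 1, so the flow is supercritical.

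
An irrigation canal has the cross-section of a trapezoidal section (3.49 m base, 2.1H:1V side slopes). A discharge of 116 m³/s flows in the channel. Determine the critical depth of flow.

y_c = 2.9 m

At critical depth, Q² T / (g A³) = 1, i.e. A³/T = Q²/g = 116²/9.81 = 1372.
Trying y = 3.55 m: A³/T = 3188 — over.
Trying y = 2.42 m: A³/T = 653.8 — short.
Trying y = 2.9 m: A³/T = 1368 — close enough.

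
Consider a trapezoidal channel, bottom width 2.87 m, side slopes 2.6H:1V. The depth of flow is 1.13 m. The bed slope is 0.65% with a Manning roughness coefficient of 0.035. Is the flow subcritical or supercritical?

subcritical

With bottom width b = 2.87 m and side slope z = 2.6: A = (b + zy)y = (2.87 + 2.6×1.13)×1.13 = 6.563 m²; P = b + 2y√(1+z²) = 2.87 + 2×1.13×2.786 = 9.166 m.
Hydraulic radius R = A/P = 6.563/9.166 = 0.716 m.
V = (1/n) R^(2/3) √S = (1/0.035) × 0.716^(2/3) × √0.0065 = 1.844 m/s. Hydraulic depth D_h = A/T = 6.563/8.746 = 0.7504 m.
Froude number Fr = V/√(g·D_h) = 1.844/√(9.81×0.7504) = 0.68, which is less than 1, so the flow is subcritical.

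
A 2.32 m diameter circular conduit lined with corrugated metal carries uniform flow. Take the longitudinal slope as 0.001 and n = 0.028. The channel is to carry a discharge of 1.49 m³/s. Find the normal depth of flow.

y_n = 1.09 m

Manning's equation rearranged: A R^(2/3) = nQ / (1·√S) = 0.028 × 1.49 / (√0.001) = 1.319.
Trying y = 1.23 m: A R^(2/3) = 1.622 — over.
Trying y = 0.776 m: A R^(2/3) = 0.7094 — short.
Trying y = 1.09 m: A R^(2/3) = 1.321 — matches.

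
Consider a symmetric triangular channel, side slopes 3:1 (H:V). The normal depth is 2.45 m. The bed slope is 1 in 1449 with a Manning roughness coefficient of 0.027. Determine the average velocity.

For a triangular section with side slope z = 3: A = zy² = 3×2.45² = 18.01 m²; P = 2y√(1+z²) = 2×2.45×3.162 = 15.5 m.
Hydraulic radius R = A/P = 18.01/15.5 = 1.162 m.
From Manning's equation, V = (1/n) R^(2/3) S^(1/2) = (1/0.027) × 1.162^(2/3) × 0.0006901^(1/2) = 1.08 m/s.

V = 1.08 m/s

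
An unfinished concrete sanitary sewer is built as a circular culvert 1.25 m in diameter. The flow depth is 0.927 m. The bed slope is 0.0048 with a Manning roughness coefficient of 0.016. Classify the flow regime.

subcritical

For a circular section of diameter D = 1.25 m at depth y = 0.927 m, the central angle is θ = 2 arccos(1 − 2y/D) = 4.15 rad. Then A = (D²/8)(θ − sin θ) = 0.9758 m² and P = Dθ/2 = 2.594 m.
Hydraulic radius R = A/P = 0.9758/2.594 = 0.3762 m.
V = (1/n) R^(2/3) √S = (1/0.016) × 0.3762^(2/3) × √0.0048 = 2.257 m/s. Hydraulic depth D_h = A/T = 0.9758/1.094 = 0.8917 m.
Froude number Fr = V/√(g·D_h) = 2.257/√(9.81×0.8917) = 0.763, which is less than 1, so the flow is subcritical.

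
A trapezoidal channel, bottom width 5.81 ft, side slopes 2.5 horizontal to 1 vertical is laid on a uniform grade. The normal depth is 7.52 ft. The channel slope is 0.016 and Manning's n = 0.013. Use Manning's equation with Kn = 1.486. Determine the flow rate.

Q = 6740 ft³/s

With bottom width b = 5.81 ft and side slope z = 2.5: A = (b + zy)y = (5.81 + 2.5×7.52)×7.52 = 185.1 ft²; P = b + 2y√(1+z²) = 5.81 + 2×7.52×2.693 = 46.31 ft.
Hydraulic radius R = A/P = 185.1/46.31 = 3.997 ft.
Manning's equation: Q = (1.486/n) A R^(2/3) S^(1/2) = (1.486/0.013) × 185.1 × 3.997^(2/3) × 0.016^(1/2) = 6740 ft³/s.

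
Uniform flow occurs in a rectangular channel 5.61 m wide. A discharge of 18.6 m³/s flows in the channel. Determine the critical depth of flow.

y_c = 1.04 m

For a rectangular channel, critical depth y_c = (q²/g)^(1/3) where q = Q/b = 18.6/5.61 = 3.316 m²/s.
So y_c = (3.316²/9.81)^(1/3) = 1.04 m.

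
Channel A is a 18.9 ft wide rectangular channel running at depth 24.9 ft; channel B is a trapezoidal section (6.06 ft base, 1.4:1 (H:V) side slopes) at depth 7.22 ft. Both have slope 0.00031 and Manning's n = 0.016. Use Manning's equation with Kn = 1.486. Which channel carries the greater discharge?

Channel A: Flow area A = b·y = 18.9 × 24.9 = 470.6 ft². Wetted perimeter P = b + 2y = 18.9 + 2×24.9 = 68.7 ft. Hydraulic radius R = A/P = 470.6/68.7 = 6.85 ft. Q_A = (1.486/0.016)·470.6·6.85^(2/3)·√0.00031 = 2776 ft³/s.
Channel B: With bottom width b = 6.06 ft and side slope z = 1.4: A = (b + zy)y = (6.06 + 1.4×7.22)×7.22 = 116.7 ft²; P = b + 2y√(1+z²) = 6.06 + 2×7.22×1.72 = 30.9 ft. Hydraulic radius R = A/P = 116.7/30.9 = 3.777 ft. Q_B = (1.486/0.016)·116.7·3.777^(2/3)·√0.00031 = 463 ft³/s.
Q_A = 2776 ft³/s vs Q_B = 463 ft³/s, so channel A carries more.

channel A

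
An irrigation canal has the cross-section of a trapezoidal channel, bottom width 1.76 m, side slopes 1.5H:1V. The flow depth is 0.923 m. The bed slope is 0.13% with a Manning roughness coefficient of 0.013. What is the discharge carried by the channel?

With bottom width b = 1.76 m and side slope z = 1.5: A = (b + zy)y = (1.76 + 1.5×0.923)×0.923 = 2.902 m²; P = b + 2y√(1+z²) = 1.76 + 2×0.923×1.803 = 5.088 m.
Hydraulic radius R = A/P = 2.902/5.088 = 0.5704 m.
Manning's equation: Q = (1/n) A R^(2/3) S^(1/2) = (1/0.013) × 2.902 × 0.5704^(2/3) × 0.0013^(1/2) = 5.54 m³/s.

Q = 5.54 m³/s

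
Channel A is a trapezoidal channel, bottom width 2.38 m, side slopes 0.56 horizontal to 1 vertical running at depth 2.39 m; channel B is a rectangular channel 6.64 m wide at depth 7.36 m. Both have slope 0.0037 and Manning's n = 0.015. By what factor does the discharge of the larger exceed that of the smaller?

Channel A: With bottom width b = 2.38 m and side slope z = 0.56: A = (b + zy)y = (2.38 + 0.56×2.39)×2.39 = 8.887 m²; P = b + 2y√(1+z²) = 2.38 + 2×2.39×1.146 = 7.858 m. Hydraulic radius R = A/P = 8.887/7.858 = 1.131 m. Q_A = (1/0.015)·8.887·1.131^(2/3)·√0.0037 = 39.12 m³/s.
Channel B: Flow area A = b·y = 6.64 × 7.36 = 48.87 m². Wetted perimeter P = b + 2y = 6.64 + 2×7.36 = 21.36 m. Hydraulic radius R = A/P = 48.87/21.36 = 2.288 m. Q_B = (1/0.015)·48.87·2.288^(2/3)·√0.0037 = 344.1 m³/s.
The larger discharge is 344.1 m³/s and the smaller is 39.12 m³/s; the ratio is 8.8.

8.8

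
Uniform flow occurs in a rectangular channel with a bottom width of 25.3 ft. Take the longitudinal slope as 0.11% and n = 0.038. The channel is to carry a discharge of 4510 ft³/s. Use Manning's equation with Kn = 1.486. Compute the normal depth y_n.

Manning's equation rearranged: A R^(2/3) = nQ / (1.486·√S) = 0.038 × 4510 / (1.486 × √0.0011) = 3477.
At y = 39.2 ft: A R^(2/3) = 4468 — too large.
At y = 26.9 ft: A R^(2/3) = 2858 — too small.
At y = 31.7 ft: A R^(2/3) = 3481 — ≈ 3477.

y_n = 31.7 ft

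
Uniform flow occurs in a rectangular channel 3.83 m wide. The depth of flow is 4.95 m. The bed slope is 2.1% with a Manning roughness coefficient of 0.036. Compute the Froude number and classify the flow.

Flow area A = b·y = 3.83 × 4.95 = 18.96 m². Wetted perimeter P = b + 2y = 3.83 + 2×4.95 = 13.73 m.
Hydraulic radius R = A/P = 18.96/13.73 = 1.381 m.
V = (1/n) R^(2/3) √S = (1/0.036) × 1.381^(2/3) × √0.021 = 4.991 m/s. Hydraulic depth D_h = A/T = 18.96/3.83 = 4.95 m.
Froude number Fr = V/√(g·D_h) = 4.991/√(9.81×4.95) = 0.716, which is less than 1, so the flow is subcritical.

subcritical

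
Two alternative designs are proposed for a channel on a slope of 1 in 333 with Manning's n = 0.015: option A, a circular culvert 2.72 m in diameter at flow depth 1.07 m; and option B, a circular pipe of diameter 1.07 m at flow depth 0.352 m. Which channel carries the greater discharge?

Channel A: For a circular section of diameter D = 2.72 m at depth y = 1.07 m, the central angle is θ = 2 arccos(1 − 2y/D) = 2.712 rad. Then A = (D²/8)(θ − sin θ) = 2.123 m² and P = Dθ/2 = 3.688 m. Hydraulic radius R = A/P = 2.123/3.688 = 0.5755 m. Q_A = (1/0.015)·2.123·0.5755^(2/3)·√0.003003 = 5.365 m³/s.
Channel B: For a circular section of diameter D = 1.07 m at depth y = 0.352 m, the central angle is θ = 2 arccos(1 − 2y/D) = 2.443 rad. Then A = (D²/8)(θ − sin θ) = 0.2577 m² and P = Dθ/2 = 1.307 m. Hydraulic radius R = A/P = 0.2577/1.307 = 0.1971 m. Q_B = (1/0.015)·0.2577·0.1971^(2/3)·√0.003003 = 0.3189 m³/s.
Q_A = 5.365 m³/s vs Q_B = 0.3189 m³/s, so channel A carries more.

channel A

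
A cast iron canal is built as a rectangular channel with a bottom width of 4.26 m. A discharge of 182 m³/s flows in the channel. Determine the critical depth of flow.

For a rectangular channel, critical depth y_c = (q²/g)^(1/3) where q = Q/b = 182/4.26 = 42.72 m²/s.
So y_c = (42.72²/9.81)^(1/3) = 5.71 m.

y_c = 5.71 m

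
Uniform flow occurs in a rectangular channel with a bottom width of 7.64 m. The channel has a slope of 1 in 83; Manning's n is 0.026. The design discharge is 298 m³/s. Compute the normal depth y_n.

y_n = 5.4 m

Manning's equation rearranged: A R^(2/3) = nQ / (1·√S) = 0.026 × 298 / (√0.01205) = 70.59.
Trying y = 3.98 m: A R^(2/3) = 47.45 — too small.
Trying y = 6.09 m: A R^(2/3) = 82.18 — too large.
Trying y = 5.4 m: A R^(2/3) = 70.57 — matches.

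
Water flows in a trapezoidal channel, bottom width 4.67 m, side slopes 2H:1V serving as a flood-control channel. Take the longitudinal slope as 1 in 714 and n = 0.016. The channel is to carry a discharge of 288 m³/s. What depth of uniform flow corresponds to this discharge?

Manning's equation rearranged: A R^(2/3) = nQ / (1·√S) = 0.016 × 288 / (√0.001401) = 123.1.
At y = 5.89 m: A R^(2/3) = 207.1 — over.
At y = 4.68 m: A R^(2/3) = 123 — matches.

y_n = 4.68 m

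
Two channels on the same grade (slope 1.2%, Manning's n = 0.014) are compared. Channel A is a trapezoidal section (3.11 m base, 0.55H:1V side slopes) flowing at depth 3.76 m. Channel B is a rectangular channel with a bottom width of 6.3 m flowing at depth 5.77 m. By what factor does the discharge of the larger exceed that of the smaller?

Channel A: With bottom width b = 3.11 m and side slope z = 0.55: A = (b + zy)y = (3.11 + 0.55×3.76)×3.76 = 19.47 m²; P = b + 2y√(1+z²) = 3.11 + 2×3.76×1.141 = 11.69 m. Hydraulic radius R = A/P = 19.47/11.69 = 1.665 m. Q_A = (1/0.014)·19.47·1.665^(2/3)·√0.012 = 214 m³/s.
Channel B: Flow area A = b·y = 6.3 × 5.77 = 36.35 m². Wetted perimeter P = b + 2y = 6.3 + 2×5.77 = 17.84 m. Hydraulic radius R = A/P = 36.35/17.84 = 2.038 m. Q_B = (1/0.014)·36.35·2.038^(2/3)·√0.012 = 457.2 m³/s.
The larger discharge is 457.2 m³/s and the smaller is 214 m³/s; the ratio is 2.14.

2.14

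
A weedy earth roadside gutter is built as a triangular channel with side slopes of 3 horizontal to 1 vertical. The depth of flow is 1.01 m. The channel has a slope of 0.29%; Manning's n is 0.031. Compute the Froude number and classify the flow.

subcritical

For a triangular section with side slope z = 3: A = zy² = 3×1.01² = 3.06 m²; P = 2y√(1+z²) = 2×1.01×3.162 = 6.388 m.
Hydraulic radius R = A/P = 3.06/6.388 = 0.4791 m.
V = (1/n) R^(2/3) √S = (1/0.031) × 0.4791^(2/3) × √0.0029 = 1.064 m/s. Hydraulic depth D_h = A/T = 3.06/6.06 = 0.505 m.
Froude number Fr = V/√(g·D_h) = 1.064/√(9.81×0.505) = 0.478, which is less than 1, so the flow is subcritical.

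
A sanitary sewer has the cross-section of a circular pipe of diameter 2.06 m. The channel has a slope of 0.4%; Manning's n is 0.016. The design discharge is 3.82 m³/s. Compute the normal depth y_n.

y_n = 0.97 m

Manning's equation rearranged: A R^(2/3) = nQ / (1·√S) = 0.016 × 3.82 / (√0.004) = 0.9664.
Trying y = 0.811 m: A R^(2/3) = 0.7009 — too small.
Trying y = 1.1 m: A R^(2/3) = 1.195 — too large.
Trying y = 0.97 m: A R^(2/3) = 0.9658 — close enough.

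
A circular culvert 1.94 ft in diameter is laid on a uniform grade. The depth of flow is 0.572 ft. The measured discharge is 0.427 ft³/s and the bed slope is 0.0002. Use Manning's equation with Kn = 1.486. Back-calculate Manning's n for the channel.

For a circular section of diameter D = 1.94 ft at depth y = 0.572 ft, the central angle is θ = 2 arccos(1 − 2y/D) = 2.296 rad. Then A = (D²/8)(θ − sin θ) = 0.7281 ft² and P = Dθ/2 = 2.227 ft.
Hydraulic radius R = A/P = 0.7281/2.227 = 0.3269 ft.
Rearranging Manning's equation: n = (1.486/Q) A R^(2/3) S^(1/2) = (1.486/0.427) × 0.7281 × 0.3269^(2/3) × √0.0002 = 0.017.

n = 0.017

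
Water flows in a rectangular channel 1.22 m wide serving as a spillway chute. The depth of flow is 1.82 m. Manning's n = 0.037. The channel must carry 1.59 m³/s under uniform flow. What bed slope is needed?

Flow area A = b·y = 1.22 × 1.82 = 2.22 m². Wetted perimeter P = b + 2y = 1.22 + 2×1.82 = 4.86 m.
Hydraulic radius R = A/P = 2.22/4.86 = 0.4569 m.
From Manning's equation, S = [nQ / (1 A R^(2/3))]² = [0.037 × 1.59 / (1 × 2.22 × 0.4569^(2/3))]² = 0.00199.

S = 0.00199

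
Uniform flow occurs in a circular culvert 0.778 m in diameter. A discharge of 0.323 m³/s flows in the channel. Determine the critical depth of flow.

y_c = 0.343 m

At critical depth, Q² T / (g A³) = 1, i.e. A³/T = Q²/g = 0.323²/9.81 = 0.01063.
At y = 0.276 m: A³/T = 0.004628 — too small.
At y = 0.372 m: A³/T = 0.01455 — too large.
At y = 0.343 m: A³/T = 0.01067 — close enough.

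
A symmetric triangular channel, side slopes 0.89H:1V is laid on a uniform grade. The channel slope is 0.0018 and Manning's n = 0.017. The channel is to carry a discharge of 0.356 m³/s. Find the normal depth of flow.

Manning's equation rearranged: A R^(2/3) = nQ / (1·√S) = 0.017 × 0.356 / (√0.0018) = 0.1426.
At y = 0.568 m: A R^(2/3) = 0.0945 — low.
At y = 0.739 m: A R^(2/3) = 0.1906 — high.
At y = 0.663 m: A R^(2/3) = 0.1427 — ≈ 0.1426.

y_n = 0.663 m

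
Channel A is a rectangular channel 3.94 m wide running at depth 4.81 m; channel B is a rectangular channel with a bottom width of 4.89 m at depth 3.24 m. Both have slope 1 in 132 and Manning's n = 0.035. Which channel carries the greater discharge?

channel A

Channel A: Flow area A = b·y = 3.94 × 4.81 = 18.95 m². Wetted perimeter P = b + 2y = 3.94 + 2×4.81 = 13.56 m. Hydraulic radius R = A/P = 18.95/13.56 = 1.398 m. Q_A = (1/0.035)·18.95·1.398^(2/3)·√0.007576 = 58.91 m³/s.
Channel B: Flow area A = b·y = 4.89 × 3.24 = 15.84 m². Wetted perimeter P = b + 2y = 4.89 + 2×3.24 = 11.37 m. Hydraulic radius R = A/P = 15.84/11.37 = 1.393 m. Q_B = (1/0.035)·15.84·1.393^(2/3)·√0.007576 = 49.15 m³/s.
Q_A = 58.91 m³/s vs Q_B = 49.15 m³/s, so channel A carries more.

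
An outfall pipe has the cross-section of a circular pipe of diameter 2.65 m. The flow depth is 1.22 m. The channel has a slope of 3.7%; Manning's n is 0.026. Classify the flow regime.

For a circular section of diameter D = 2.65 m at depth y = 1.22 m, the central angle is θ = 2 arccos(1 − 2y/D) = 2.983 rad. Then A = (D²/8)(θ − sin θ) = 2.48 m² and P = Dθ/2 = 3.952 m.
Hydraulic radius R = A/P = 2.48/3.952 = 0.6274 m.
V = (1/n) R^(2/3) √S = (1/0.026) × 0.6274^(2/3) × √0.037 = 5.422 m/s. Hydraulic depth D_h = A/T = 2.48/2.642 = 0.9387 m.
Froude number Fr = V/√(g·D_h) = 5.422/√(9.81×0.9387) = 1.79, which is greater than 1, so the flow is supercritical.

supercritical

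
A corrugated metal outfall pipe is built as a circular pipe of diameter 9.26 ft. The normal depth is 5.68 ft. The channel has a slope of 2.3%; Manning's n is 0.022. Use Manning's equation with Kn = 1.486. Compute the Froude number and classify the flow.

For a circular section of diameter D = 9.26 ft at depth y = 5.68 ft, the central angle is θ = 2 arccos(1 − 2y/D) = 3.599 rad. Then A = (D²/8)(θ − sin θ) = 43.31 ft² and P = Dθ/2 = 16.66 ft.
Hydraulic radius R = A/P = 43.31/16.66 = 2.599 ft.
V = (1.486/n) R^(2/3) √S = (1.486/0.022) × 2.599^(2/3) × √0.023 = 19.36 ft/s. Hydraulic depth D_h = A/T = 43.31/9.019 = 4.802 ft.
Froude number Fr = V/√(g·D_h) = 19.36/√(32.2×4.802) = 1.56, which is greater than 1, so the flow is supercritical.

supercritical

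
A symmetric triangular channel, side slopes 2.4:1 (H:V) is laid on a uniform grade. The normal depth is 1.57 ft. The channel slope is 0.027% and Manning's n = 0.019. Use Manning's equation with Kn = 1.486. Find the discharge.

For a triangular section with side slope z = 2.4: A = zy² = 2.4×1.57² = 5.916 ft²; P = 2y√(1+z²) = 2×1.57×2.6 = 8.164 ft.
Hydraulic radius R = A/P = 5.916/8.164 = 0.7246 ft.
Manning's equation: Q = (1.486/n) A R^(2/3) S^(1/2) = (1.486/0.019) × 5.916 × 0.7246^(2/3) × 0.00027^(1/2) = 6.13 ft³/s.

Q = 6.13 ft³/s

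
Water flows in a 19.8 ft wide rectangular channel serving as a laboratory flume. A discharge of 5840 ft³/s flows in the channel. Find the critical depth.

y_c = 13.9 ft

For a rectangular channel, critical depth y_c = (q²/g)^(1/3) where q = Q/b = 5840/19.8 = 294.9 ft²/s.
So y_c = (294.9²/32.2)^(1/3) = 13.9 ft.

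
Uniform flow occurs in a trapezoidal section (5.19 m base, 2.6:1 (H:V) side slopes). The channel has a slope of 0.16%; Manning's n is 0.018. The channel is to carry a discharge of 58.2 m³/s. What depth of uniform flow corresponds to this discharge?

Manning's equation rearranged: A R^(2/3) = nQ / (1·√S) = 0.018 × 58.2 / (√0.0016) = 26.19.
Try y = 2.27 m: A R^(2/3) = 31.68 — high.
Try y = 1.64 m: A R^(2/3) = 16.34 — low.
Try y = 2.07 m: A R^(2/3) = 26.18 — ≈ 26.19.

y_n = 2.07 m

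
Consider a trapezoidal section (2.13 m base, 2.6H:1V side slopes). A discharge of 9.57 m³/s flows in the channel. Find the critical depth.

y_c = 0.894 m

At critical depth, Q² T / (g A³) = 1, i.e. A³/T = Q²/g = 9.57²/9.81 = 9.336.
Trying y = 0.776 m: A³/T = 5.408 — too small.
Trying y = 1.09 m: A³/T = 20.31 — too large.
Trying y = 0.894 m: A³/T = 9.316 — matches.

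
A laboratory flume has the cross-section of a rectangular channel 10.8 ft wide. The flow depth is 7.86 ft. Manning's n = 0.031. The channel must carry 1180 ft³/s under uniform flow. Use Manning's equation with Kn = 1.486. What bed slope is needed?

Flow area A = b·y = 10.8 × 7.86 = 84.89 ft². Wetted perimeter P = b + 2y = 10.8 + 2×7.86 = 26.52 ft.
Hydraulic radius R = A/P = 84.89/26.52 = 3.201 ft.
From Manning's equation, S = [nQ / (1.486 A R^(2/3))]² = [0.031 × 1180 / (1.486 × 84.89 × 3.201^(2/3))]² = 0.0178.

S = 0.0178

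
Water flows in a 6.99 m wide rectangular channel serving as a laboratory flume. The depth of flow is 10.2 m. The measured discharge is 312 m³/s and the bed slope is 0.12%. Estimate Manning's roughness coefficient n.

n = 0.015

Flow area A = b·y = 6.99 × 10.2 = 71.3 m². Wetted perimeter P = b + 2y = 6.99 + 2×10.2 = 27.39 m.
Hydraulic radius R = A/P = 71.3/27.39 = 2.603 m.
Rearranging Manning's equation: n = (1/Q) A R^(2/3) S^(1/2) = (1/312) × 71.3 × 2.603^(2/3) × √0.0012 = 0.015.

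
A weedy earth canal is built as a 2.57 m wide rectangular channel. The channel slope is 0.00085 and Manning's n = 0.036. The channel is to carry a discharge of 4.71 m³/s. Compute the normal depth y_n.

y_n = 2.52 m

Manning's equation rearranged: A R^(2/3) = nQ / (1·√S) = 0.036 × 4.71 / (√0.00085) = 5.816.
Try y = 2.18 m: A R^(2/3) = 4.862 — short.
Try y = 3.15 m: A R^(2/3) = 7.617 — over.
Try y = 2.52 m: A R^(2/3) = 5.816 — close enough.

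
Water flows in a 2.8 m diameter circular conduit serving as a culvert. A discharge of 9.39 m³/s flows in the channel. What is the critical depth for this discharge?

At critical depth, Q² T / (g A³) = 1, i.e. A³/T = Q²/g = 9.39²/9.81 = 8.988.
Try y = 1.66 m: A³/T = 19.98 — high.
Try y = 1.13 m: A³/T = 4.589 — low.
Try y = 1.35 m: A³/T = 9.07 — close enough.

y_c = 1.35 m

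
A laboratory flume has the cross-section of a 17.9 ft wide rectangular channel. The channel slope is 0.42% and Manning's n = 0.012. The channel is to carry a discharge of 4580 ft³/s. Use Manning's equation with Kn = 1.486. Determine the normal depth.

Manning's equation rearranged: A R^(2/3) = nQ / (1.486·√S) = 0.012 × 4580 / (1.486 × √0.0042) = 570.7.
Trying y = 9.43 ft: A R^(2/3) = 466.3 — too small.
Trying y = 11 ft: A R^(2/3) = 570.7 — ≈ 570.7.

y_n = 11 ft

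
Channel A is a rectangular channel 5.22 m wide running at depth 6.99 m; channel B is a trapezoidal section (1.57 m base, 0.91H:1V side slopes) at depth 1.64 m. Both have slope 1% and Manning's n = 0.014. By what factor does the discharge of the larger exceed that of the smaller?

12.6

Channel A: Flow area A = b·y = 5.22 × 6.99 = 36.49 m². Wetted perimeter P = b + 2y = 5.22 + 2×6.99 = 19.2 m. Hydraulic radius R = A/P = 36.49/19.2 = 1.9 m. Q_A = (1/0.014)·36.49·1.9^(2/3)·√0.01 = 399.9 m³/s.
Channel B: With bottom width b = 1.57 m and side slope z = 0.91: A = (b + zy)y = (1.57 + 0.91×1.64)×1.64 = 5.022 m²; P = b + 2y√(1+z²) = 1.57 + 2×1.64×1.352 = 6.005 m. Hydraulic radius R = A/P = 5.022/6.005 = 0.8364 m. Q_B = (1/0.014)·5.022·0.8364^(2/3)·√0.01 = 31.85 m³/s.
The larger discharge is 399.9 m³/s and the smaller is 31.85 m³/s; the ratio is 12.6.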